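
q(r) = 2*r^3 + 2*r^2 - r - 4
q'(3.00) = 65.00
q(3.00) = 65.00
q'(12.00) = 911.00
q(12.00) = 3728.00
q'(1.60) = 20.76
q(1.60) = 7.71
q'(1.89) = 27.99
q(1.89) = 14.76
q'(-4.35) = 95.14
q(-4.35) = -126.43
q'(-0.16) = -1.49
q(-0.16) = -3.80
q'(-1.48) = 6.22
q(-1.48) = -4.62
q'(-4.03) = 80.33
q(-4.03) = -98.39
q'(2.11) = 34.15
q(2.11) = 21.58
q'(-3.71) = 66.74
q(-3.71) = -74.89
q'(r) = 6*r^2 + 4*r - 1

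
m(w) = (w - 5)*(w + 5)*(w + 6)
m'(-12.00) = 263.00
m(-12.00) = -714.00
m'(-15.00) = 470.00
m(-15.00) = -1800.00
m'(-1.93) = -36.99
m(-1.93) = -86.59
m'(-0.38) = -29.13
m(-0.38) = -139.69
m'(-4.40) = -19.72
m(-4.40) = -9.02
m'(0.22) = -22.21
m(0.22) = -155.20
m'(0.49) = -18.40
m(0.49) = -160.69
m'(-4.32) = -20.85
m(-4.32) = -10.65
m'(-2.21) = -36.87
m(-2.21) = -76.24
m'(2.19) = 15.67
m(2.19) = -165.47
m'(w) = (w - 5)*(w + 5) + (w - 5)*(w + 6) + (w + 5)*(w + 6) = 3*w^2 + 12*w - 25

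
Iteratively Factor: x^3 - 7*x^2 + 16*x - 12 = (x - 2)*(x^2 - 5*x + 6) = (x - 2)^2*(x - 3)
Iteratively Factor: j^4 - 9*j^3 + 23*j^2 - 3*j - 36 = (j - 3)*(j^3 - 6*j^2 + 5*j + 12) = (j - 4)*(j - 3)*(j^2 - 2*j - 3) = (j - 4)*(j - 3)*(j + 1)*(j - 3)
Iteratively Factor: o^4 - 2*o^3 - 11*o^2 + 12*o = (o)*(o^3 - 2*o^2 - 11*o + 12) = o*(o - 1)*(o^2 - o - 12) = o*(o - 4)*(o - 1)*(o + 3)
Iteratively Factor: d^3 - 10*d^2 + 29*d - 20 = (d - 4)*(d^2 - 6*d + 5) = (d - 4)*(d - 1)*(d - 5)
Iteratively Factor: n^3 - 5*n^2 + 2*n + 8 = (n + 1)*(n^2 - 6*n + 8) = (n - 4)*(n + 1)*(n - 2)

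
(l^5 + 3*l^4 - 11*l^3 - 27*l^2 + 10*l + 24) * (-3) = -3*l^5 - 9*l^4 + 33*l^3 + 81*l^2 - 30*l - 72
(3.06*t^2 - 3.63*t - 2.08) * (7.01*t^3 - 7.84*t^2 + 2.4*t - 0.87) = 21.4506*t^5 - 49.4367*t^4 + 21.2224*t^3 + 4.933*t^2 - 1.8339*t + 1.8096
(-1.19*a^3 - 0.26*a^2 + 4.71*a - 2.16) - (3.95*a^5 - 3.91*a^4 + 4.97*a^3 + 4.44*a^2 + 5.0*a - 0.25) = -3.95*a^5 + 3.91*a^4 - 6.16*a^3 - 4.7*a^2 - 0.29*a - 1.91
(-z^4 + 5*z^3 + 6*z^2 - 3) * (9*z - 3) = -9*z^5 + 48*z^4 + 39*z^3 - 18*z^2 - 27*z + 9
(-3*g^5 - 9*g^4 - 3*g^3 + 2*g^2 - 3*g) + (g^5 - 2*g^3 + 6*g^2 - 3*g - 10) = -2*g^5 - 9*g^4 - 5*g^3 + 8*g^2 - 6*g - 10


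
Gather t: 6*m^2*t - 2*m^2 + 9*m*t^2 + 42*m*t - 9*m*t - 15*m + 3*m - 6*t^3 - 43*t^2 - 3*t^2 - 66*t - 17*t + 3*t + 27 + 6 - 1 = -2*m^2 - 12*m - 6*t^3 + t^2*(9*m - 46) + t*(6*m^2 + 33*m - 80) + 32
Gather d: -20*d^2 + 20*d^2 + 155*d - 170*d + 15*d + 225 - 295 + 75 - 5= 0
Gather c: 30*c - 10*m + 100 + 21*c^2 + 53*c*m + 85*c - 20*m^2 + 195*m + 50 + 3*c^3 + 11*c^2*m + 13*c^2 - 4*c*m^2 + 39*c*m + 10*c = 3*c^3 + c^2*(11*m + 34) + c*(-4*m^2 + 92*m + 125) - 20*m^2 + 185*m + 150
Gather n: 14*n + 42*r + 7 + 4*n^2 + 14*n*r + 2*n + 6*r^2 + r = 4*n^2 + n*(14*r + 16) + 6*r^2 + 43*r + 7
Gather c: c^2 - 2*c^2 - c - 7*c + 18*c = -c^2 + 10*c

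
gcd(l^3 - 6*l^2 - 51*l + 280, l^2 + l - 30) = l - 5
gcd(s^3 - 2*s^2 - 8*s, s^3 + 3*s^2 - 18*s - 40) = s^2 - 2*s - 8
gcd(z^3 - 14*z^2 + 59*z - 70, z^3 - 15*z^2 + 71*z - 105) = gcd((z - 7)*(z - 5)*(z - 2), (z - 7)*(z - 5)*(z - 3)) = z^2 - 12*z + 35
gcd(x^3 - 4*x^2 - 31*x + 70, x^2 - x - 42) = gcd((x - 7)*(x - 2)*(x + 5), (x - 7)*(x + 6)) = x - 7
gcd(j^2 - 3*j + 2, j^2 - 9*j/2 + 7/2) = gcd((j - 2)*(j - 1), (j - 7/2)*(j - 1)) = j - 1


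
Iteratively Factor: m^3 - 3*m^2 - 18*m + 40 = (m - 2)*(m^2 - m - 20) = (m - 2)*(m + 4)*(m - 5)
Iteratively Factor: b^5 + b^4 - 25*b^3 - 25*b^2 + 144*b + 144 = (b + 1)*(b^4 - 25*b^2 + 144) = (b + 1)*(b + 4)*(b^3 - 4*b^2 - 9*b + 36) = (b - 3)*(b + 1)*(b + 4)*(b^2 - b - 12) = (b - 3)*(b + 1)*(b + 3)*(b + 4)*(b - 4)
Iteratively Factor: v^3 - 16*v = (v + 4)*(v^2 - 4*v) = (v - 4)*(v + 4)*(v)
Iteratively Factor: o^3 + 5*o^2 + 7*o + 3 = (o + 3)*(o^2 + 2*o + 1) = (o + 1)*(o + 3)*(o + 1)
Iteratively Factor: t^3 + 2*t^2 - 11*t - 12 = (t - 3)*(t^2 + 5*t + 4) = (t - 3)*(t + 4)*(t + 1)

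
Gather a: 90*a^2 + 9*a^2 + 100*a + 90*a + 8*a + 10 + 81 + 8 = 99*a^2 + 198*a + 99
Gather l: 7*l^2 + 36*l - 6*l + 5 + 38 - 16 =7*l^2 + 30*l + 27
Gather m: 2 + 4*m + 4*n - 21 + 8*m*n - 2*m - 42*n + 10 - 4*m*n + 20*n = m*(4*n + 2) - 18*n - 9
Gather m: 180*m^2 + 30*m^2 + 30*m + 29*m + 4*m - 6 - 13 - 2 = 210*m^2 + 63*m - 21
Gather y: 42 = 42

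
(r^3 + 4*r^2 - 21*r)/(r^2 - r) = (r^2 + 4*r - 21)/(r - 1)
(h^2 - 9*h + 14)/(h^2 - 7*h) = (h - 2)/h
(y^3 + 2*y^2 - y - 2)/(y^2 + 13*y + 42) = (y^3 + 2*y^2 - y - 2)/(y^2 + 13*y + 42)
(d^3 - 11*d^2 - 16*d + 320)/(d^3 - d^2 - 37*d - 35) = (d^2 - 16*d + 64)/(d^2 - 6*d - 7)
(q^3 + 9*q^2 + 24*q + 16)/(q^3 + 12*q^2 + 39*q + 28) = (q + 4)/(q + 7)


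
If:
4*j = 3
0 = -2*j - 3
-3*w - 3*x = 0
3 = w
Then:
No Solution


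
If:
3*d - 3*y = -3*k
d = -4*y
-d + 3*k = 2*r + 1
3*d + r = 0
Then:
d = 4/5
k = -1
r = -12/5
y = -1/5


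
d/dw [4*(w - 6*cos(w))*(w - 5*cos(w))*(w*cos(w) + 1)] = -4*w^3*sin(w) + 44*w^2*sin(2*w) + 12*w^2*cos(w) - 46*w*sin(w) - 90*w*sin(3*w) - 44*w*cos(2*w) - 36*w - 120*sin(2*w) + 46*cos(w) + 30*cos(3*w)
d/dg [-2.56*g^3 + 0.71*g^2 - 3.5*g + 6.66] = -7.68*g^2 + 1.42*g - 3.5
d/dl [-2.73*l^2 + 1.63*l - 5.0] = 1.63 - 5.46*l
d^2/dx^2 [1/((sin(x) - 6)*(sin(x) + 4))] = (-4*sin(x)^4 + 6*sin(x)^3 - 94*sin(x)^2 + 36*sin(x) + 56)/((sin(x) - 6)^3*(sin(x) + 4)^3)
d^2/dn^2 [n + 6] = 0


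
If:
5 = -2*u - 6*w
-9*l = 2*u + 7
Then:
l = 2*w/3 - 2/9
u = -3*w - 5/2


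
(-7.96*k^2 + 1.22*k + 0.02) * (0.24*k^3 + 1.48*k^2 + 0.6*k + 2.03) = -1.9104*k^5 - 11.488*k^4 - 2.9656*k^3 - 15.3972*k^2 + 2.4886*k + 0.0406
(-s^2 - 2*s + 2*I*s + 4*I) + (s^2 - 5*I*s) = -2*s - 3*I*s + 4*I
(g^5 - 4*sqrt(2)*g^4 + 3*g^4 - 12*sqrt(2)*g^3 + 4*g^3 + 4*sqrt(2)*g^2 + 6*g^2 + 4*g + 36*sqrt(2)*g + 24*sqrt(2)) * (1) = g^5 - 4*sqrt(2)*g^4 + 3*g^4 - 12*sqrt(2)*g^3 + 4*g^3 + 4*sqrt(2)*g^2 + 6*g^2 + 4*g + 36*sqrt(2)*g + 24*sqrt(2)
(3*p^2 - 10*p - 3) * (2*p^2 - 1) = 6*p^4 - 20*p^3 - 9*p^2 + 10*p + 3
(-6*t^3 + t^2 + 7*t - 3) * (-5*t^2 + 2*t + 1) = 30*t^5 - 17*t^4 - 39*t^3 + 30*t^2 + t - 3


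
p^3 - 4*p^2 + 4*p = p*(p - 2)^2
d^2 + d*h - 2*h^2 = (d - h)*(d + 2*h)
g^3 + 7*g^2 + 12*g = g*(g + 3)*(g + 4)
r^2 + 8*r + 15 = (r + 3)*(r + 5)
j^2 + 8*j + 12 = (j + 2)*(j + 6)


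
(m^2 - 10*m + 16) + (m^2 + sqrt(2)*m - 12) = 2*m^2 - 10*m + sqrt(2)*m + 4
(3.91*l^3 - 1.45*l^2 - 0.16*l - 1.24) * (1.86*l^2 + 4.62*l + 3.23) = 7.2726*l^5 + 15.3672*l^4 + 5.6327*l^3 - 7.7291*l^2 - 6.2456*l - 4.0052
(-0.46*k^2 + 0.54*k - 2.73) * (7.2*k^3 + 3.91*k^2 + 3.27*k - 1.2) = -3.312*k^5 + 2.0894*k^4 - 19.0488*k^3 - 8.3565*k^2 - 9.5751*k + 3.276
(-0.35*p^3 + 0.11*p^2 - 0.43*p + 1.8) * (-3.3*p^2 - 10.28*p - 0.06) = 1.155*p^5 + 3.235*p^4 + 0.3092*p^3 - 1.5262*p^2 - 18.4782*p - 0.108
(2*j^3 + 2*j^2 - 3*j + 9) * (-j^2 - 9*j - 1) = -2*j^5 - 20*j^4 - 17*j^3 + 16*j^2 - 78*j - 9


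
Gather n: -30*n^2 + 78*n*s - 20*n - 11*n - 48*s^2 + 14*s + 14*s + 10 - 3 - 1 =-30*n^2 + n*(78*s - 31) - 48*s^2 + 28*s + 6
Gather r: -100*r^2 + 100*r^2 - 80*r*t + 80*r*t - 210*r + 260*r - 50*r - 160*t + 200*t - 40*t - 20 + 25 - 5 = 0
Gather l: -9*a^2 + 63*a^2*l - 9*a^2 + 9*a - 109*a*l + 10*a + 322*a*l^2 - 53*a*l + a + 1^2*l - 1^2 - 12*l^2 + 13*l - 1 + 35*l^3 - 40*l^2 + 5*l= -18*a^2 + 20*a + 35*l^3 + l^2*(322*a - 52) + l*(63*a^2 - 162*a + 19) - 2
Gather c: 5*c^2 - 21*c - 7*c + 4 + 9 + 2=5*c^2 - 28*c + 15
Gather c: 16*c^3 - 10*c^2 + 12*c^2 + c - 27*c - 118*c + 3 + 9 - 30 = 16*c^3 + 2*c^2 - 144*c - 18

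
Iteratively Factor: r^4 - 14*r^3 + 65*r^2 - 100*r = (r - 5)*(r^3 - 9*r^2 + 20*r) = r*(r - 5)*(r^2 - 9*r + 20) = r*(r - 5)*(r - 4)*(r - 5)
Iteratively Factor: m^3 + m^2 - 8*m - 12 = (m + 2)*(m^2 - m - 6) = (m + 2)^2*(m - 3)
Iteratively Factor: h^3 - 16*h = (h)*(h^2 - 16) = h*(h - 4)*(h + 4)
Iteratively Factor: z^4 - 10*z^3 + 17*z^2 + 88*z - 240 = (z + 3)*(z^3 - 13*z^2 + 56*z - 80) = (z - 5)*(z + 3)*(z^2 - 8*z + 16) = (z - 5)*(z - 4)*(z + 3)*(z - 4)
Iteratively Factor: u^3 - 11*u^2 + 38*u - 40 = (u - 4)*(u^2 - 7*u + 10) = (u - 5)*(u - 4)*(u - 2)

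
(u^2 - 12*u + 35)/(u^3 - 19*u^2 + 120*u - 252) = (u - 5)/(u^2 - 12*u + 36)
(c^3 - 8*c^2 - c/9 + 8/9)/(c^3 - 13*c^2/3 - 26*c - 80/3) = (9*c^2 - 1)/(3*(3*c^2 + 11*c + 10))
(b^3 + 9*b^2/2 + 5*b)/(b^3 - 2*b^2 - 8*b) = (b + 5/2)/(b - 4)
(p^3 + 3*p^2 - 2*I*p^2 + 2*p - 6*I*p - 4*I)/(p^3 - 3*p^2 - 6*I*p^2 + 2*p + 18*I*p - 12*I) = (p^3 + p^2*(3 - 2*I) + p*(2 - 6*I) - 4*I)/(p^3 + p^2*(-3 - 6*I) + p*(2 + 18*I) - 12*I)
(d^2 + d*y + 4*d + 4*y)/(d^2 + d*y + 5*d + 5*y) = (d + 4)/(d + 5)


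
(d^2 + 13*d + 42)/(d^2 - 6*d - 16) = (d^2 + 13*d + 42)/(d^2 - 6*d - 16)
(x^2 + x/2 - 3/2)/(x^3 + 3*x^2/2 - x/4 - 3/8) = 4*(x - 1)/(4*x^2 - 1)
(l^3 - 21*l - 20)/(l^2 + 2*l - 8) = (l^2 - 4*l - 5)/(l - 2)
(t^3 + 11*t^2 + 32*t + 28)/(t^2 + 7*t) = t + 4 + 4/t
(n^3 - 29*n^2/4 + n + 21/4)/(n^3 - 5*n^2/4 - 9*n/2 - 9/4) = (n^2 - 8*n + 7)/(n^2 - 2*n - 3)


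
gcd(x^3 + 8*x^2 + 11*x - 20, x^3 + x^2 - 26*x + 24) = x - 1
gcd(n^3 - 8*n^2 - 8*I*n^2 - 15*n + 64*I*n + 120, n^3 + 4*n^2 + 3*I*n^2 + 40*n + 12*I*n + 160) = n - 5*I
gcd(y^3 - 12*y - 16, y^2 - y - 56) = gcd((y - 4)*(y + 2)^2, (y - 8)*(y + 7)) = 1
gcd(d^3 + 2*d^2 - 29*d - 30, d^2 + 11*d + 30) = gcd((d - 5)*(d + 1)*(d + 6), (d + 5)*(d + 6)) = d + 6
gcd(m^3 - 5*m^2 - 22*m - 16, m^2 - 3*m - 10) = m + 2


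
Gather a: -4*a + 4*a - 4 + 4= 0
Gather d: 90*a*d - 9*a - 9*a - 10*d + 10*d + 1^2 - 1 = 90*a*d - 18*a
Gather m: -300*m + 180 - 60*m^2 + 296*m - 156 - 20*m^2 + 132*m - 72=-80*m^2 + 128*m - 48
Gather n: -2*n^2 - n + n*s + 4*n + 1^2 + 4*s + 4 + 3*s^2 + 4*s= -2*n^2 + n*(s + 3) + 3*s^2 + 8*s + 5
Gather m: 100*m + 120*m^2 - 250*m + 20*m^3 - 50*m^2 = 20*m^3 + 70*m^2 - 150*m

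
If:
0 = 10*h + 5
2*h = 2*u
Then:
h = -1/2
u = -1/2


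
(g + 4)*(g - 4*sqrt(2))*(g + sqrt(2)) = g^3 - 3*sqrt(2)*g^2 + 4*g^2 - 12*sqrt(2)*g - 8*g - 32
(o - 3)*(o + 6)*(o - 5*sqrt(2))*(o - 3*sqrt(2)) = o^4 - 8*sqrt(2)*o^3 + 3*o^3 - 24*sqrt(2)*o^2 + 12*o^2 + 90*o + 144*sqrt(2)*o - 540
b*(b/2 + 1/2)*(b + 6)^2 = b^4/2 + 13*b^3/2 + 24*b^2 + 18*b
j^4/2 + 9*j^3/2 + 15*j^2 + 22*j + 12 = (j/2 + 1)*(j + 2)^2*(j + 3)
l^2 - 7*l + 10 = (l - 5)*(l - 2)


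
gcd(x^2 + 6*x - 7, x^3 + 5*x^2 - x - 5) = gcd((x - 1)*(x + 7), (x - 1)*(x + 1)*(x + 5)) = x - 1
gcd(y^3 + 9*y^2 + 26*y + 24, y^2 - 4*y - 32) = y + 4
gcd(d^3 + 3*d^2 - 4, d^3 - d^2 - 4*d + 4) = d^2 + d - 2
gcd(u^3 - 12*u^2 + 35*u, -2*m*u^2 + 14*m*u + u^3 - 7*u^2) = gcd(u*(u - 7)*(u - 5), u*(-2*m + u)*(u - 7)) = u^2 - 7*u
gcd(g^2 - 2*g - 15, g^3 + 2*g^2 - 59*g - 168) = g + 3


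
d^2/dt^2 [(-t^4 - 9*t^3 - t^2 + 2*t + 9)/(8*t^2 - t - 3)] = 2*(-64*t^6 + 24*t^5 + 69*t^4 - 129*t^3 + 1521*t^2 - 315*t + 210)/(512*t^6 - 192*t^5 - 552*t^4 + 143*t^3 + 207*t^2 - 27*t - 27)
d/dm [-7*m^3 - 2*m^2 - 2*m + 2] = -21*m^2 - 4*m - 2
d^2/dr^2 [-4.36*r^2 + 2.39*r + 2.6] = -8.72000000000000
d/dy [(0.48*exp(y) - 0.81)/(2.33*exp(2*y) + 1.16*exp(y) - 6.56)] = (-1.1184*exp(2*y) + 3.7746*exp(y) - 2.2092)*exp(y)/(5.4289*exp(4*y) + 5.4056*exp(3*y) - 29.224*exp(2*y) - 15.2192*exp(y) + 43.0336)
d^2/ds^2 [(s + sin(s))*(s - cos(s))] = sqrt(2)*s*cos(s + pi/4) + 2*sin(2*s) + 2*sqrt(2)*sin(s + pi/4) + 2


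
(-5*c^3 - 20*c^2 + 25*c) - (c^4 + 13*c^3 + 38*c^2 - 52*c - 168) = -c^4 - 18*c^3 - 58*c^2 + 77*c + 168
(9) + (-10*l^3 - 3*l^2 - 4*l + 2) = -10*l^3 - 3*l^2 - 4*l + 11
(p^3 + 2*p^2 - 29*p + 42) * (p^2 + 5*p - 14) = p^5 + 7*p^4 - 33*p^3 - 131*p^2 + 616*p - 588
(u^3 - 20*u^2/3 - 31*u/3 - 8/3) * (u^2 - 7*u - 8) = u^5 - 41*u^4/3 + 85*u^3/3 + 123*u^2 + 304*u/3 + 64/3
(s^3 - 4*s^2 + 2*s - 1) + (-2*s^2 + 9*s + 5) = s^3 - 6*s^2 + 11*s + 4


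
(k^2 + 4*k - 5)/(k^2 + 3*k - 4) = (k + 5)/(k + 4)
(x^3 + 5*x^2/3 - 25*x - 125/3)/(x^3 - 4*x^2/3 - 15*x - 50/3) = (x + 5)/(x + 2)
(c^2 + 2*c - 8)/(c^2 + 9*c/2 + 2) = 2*(c - 2)/(2*c + 1)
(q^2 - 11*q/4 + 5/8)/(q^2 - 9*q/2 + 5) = (q - 1/4)/(q - 2)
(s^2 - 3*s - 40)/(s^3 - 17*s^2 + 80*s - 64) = (s + 5)/(s^2 - 9*s + 8)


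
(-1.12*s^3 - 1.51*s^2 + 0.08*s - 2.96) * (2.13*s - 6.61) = -2.3856*s^4 + 4.1869*s^3 + 10.1515*s^2 - 6.8336*s + 19.5656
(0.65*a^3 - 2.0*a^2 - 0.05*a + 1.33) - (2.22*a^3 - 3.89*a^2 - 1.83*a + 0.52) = -1.57*a^3 + 1.89*a^2 + 1.78*a + 0.81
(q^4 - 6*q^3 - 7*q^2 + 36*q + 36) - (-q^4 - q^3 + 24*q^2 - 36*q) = 2*q^4 - 5*q^3 - 31*q^2 + 72*q + 36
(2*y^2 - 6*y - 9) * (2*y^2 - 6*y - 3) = 4*y^4 - 24*y^3 + 12*y^2 + 72*y + 27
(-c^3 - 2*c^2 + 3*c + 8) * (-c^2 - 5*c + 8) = c^5 + 7*c^4 - c^3 - 39*c^2 - 16*c + 64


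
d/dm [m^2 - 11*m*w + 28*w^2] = 2*m - 11*w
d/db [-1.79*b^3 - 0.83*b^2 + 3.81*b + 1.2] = -5.37*b^2 - 1.66*b + 3.81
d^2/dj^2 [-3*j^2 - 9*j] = -6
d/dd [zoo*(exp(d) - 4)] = zoo*exp(d)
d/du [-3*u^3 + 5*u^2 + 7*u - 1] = -9*u^2 + 10*u + 7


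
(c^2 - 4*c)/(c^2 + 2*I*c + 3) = c*(c - 4)/(c^2 + 2*I*c + 3)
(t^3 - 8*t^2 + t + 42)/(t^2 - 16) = (t^3 - 8*t^2 + t + 42)/(t^2 - 16)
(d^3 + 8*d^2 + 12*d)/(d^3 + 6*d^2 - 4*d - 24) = d/(d - 2)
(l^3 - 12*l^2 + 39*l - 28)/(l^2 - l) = l - 11 + 28/l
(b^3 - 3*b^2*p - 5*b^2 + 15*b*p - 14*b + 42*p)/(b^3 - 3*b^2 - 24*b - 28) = (b - 3*p)/(b + 2)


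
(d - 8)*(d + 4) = d^2 - 4*d - 32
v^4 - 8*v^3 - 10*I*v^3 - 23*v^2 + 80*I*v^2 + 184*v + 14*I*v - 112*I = (v - 8)*(v - 7*I)*(v - 2*I)*(v - I)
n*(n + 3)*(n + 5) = n^3 + 8*n^2 + 15*n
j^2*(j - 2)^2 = j^4 - 4*j^3 + 4*j^2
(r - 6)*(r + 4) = r^2 - 2*r - 24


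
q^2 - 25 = (q - 5)*(q + 5)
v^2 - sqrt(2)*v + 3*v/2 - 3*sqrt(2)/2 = (v + 3/2)*(v - sqrt(2))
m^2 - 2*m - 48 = (m - 8)*(m + 6)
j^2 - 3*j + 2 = (j - 2)*(j - 1)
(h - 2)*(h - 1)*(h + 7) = h^3 + 4*h^2 - 19*h + 14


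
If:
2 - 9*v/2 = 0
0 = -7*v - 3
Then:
No Solution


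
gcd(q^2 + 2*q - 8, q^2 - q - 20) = q + 4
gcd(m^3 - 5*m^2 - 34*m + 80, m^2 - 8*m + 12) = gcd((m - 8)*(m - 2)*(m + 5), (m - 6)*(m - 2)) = m - 2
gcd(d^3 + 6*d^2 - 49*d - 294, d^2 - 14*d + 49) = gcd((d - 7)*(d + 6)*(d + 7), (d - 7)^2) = d - 7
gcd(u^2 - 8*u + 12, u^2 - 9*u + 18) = u - 6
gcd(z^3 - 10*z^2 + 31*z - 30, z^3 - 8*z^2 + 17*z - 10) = z^2 - 7*z + 10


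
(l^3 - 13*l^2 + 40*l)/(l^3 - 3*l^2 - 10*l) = (l - 8)/(l + 2)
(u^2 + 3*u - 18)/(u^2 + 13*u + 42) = (u - 3)/(u + 7)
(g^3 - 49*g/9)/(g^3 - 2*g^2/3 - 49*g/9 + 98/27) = 3*g/(3*g - 2)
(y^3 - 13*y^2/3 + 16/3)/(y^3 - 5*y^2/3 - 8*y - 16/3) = (3*y - 4)/(3*y + 4)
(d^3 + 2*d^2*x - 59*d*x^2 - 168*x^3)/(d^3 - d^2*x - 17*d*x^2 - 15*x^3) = (-d^2 + d*x + 56*x^2)/(-d^2 + 4*d*x + 5*x^2)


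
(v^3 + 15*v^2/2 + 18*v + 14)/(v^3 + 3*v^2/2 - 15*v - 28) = (v + 2)/(v - 4)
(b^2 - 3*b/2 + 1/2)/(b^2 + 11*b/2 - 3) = (b - 1)/(b + 6)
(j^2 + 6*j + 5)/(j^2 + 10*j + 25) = (j + 1)/(j + 5)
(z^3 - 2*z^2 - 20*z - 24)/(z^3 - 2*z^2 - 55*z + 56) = (z^3 - 2*z^2 - 20*z - 24)/(z^3 - 2*z^2 - 55*z + 56)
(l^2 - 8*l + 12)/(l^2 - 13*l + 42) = (l - 2)/(l - 7)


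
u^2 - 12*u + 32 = (u - 8)*(u - 4)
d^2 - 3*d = d*(d - 3)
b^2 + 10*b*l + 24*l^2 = (b + 4*l)*(b + 6*l)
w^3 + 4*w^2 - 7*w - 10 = (w - 2)*(w + 1)*(w + 5)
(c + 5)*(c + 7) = c^2 + 12*c + 35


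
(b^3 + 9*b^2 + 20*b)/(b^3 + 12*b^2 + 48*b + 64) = b*(b + 5)/(b^2 + 8*b + 16)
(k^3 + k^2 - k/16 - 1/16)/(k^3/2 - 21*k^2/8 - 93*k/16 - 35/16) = (-16*k^3 - 16*k^2 + k + 1)/(-8*k^3 + 42*k^2 + 93*k + 35)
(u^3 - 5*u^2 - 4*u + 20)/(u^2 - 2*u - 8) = (u^2 - 7*u + 10)/(u - 4)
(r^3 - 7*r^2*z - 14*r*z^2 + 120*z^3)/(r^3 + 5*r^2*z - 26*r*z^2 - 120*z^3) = (r - 6*z)/(r + 6*z)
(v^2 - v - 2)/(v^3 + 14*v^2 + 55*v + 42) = (v - 2)/(v^2 + 13*v + 42)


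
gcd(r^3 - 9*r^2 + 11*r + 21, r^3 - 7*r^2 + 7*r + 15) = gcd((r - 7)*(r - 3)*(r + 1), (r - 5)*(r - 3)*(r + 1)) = r^2 - 2*r - 3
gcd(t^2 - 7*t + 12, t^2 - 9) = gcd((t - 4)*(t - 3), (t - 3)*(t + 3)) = t - 3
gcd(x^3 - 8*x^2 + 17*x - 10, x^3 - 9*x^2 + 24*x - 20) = x^2 - 7*x + 10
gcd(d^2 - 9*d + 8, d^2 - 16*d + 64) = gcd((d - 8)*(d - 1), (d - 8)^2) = d - 8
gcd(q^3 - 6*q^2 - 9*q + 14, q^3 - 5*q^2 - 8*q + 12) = q^2 + q - 2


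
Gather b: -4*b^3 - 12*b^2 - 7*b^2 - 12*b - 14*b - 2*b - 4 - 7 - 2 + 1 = -4*b^3 - 19*b^2 - 28*b - 12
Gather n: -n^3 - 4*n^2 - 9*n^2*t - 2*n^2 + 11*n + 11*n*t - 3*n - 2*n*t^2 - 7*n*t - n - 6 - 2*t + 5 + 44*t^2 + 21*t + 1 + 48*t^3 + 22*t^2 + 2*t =-n^3 + n^2*(-9*t - 6) + n*(-2*t^2 + 4*t + 7) + 48*t^3 + 66*t^2 + 21*t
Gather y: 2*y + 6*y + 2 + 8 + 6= 8*y + 16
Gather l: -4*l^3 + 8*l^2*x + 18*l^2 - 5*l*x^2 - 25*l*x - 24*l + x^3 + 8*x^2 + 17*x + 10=-4*l^3 + l^2*(8*x + 18) + l*(-5*x^2 - 25*x - 24) + x^3 + 8*x^2 + 17*x + 10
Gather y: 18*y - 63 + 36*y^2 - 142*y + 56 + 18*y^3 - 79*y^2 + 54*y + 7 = 18*y^3 - 43*y^2 - 70*y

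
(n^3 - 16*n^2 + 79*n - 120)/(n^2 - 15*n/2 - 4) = 2*(n^2 - 8*n + 15)/(2*n + 1)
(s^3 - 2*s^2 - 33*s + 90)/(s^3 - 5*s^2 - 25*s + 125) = (s^2 + 3*s - 18)/(s^2 - 25)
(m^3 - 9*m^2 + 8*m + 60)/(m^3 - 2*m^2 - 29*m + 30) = (m^2 - 3*m - 10)/(m^2 + 4*m - 5)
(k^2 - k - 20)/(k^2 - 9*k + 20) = (k + 4)/(k - 4)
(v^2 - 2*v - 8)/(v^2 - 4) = (v - 4)/(v - 2)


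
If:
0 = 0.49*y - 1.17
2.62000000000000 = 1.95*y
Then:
No Solution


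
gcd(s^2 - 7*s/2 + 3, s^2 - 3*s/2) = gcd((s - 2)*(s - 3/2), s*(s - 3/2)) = s - 3/2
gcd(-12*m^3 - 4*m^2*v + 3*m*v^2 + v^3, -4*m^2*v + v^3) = -4*m^2 + v^2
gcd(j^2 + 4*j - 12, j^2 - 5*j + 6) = j - 2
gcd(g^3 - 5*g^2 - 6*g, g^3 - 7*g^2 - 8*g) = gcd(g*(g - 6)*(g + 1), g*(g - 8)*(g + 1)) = g^2 + g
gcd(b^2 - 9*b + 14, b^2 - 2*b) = b - 2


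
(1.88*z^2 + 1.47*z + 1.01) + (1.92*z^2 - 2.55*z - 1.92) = 3.8*z^2 - 1.08*z - 0.91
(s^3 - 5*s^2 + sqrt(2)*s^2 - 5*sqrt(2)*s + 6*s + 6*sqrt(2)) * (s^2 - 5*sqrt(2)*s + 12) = s^5 - 4*sqrt(2)*s^4 - 5*s^4 + 8*s^3 + 20*sqrt(2)*s^3 - 12*sqrt(2)*s^2 - 10*s^2 - 60*sqrt(2)*s + 12*s + 72*sqrt(2)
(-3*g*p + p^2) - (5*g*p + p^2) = -8*g*p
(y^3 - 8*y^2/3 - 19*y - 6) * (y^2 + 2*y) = y^5 - 2*y^4/3 - 73*y^3/3 - 44*y^2 - 12*y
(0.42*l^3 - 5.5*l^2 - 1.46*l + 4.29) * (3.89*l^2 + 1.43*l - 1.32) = 1.6338*l^5 - 20.7944*l^4 - 14.0988*l^3 + 21.8603*l^2 + 8.0619*l - 5.6628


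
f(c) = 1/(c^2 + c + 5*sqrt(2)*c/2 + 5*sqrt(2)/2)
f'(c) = (-2*c - 5*sqrt(2)/2 - 1)/(c^2 + c + 5*sqrt(2)*c/2 + 5*sqrt(2)/2)^2 = 2*(-4*c - 5*sqrt(2) - 2)/(2*c^2 + 2*c + 5*sqrt(2)*c + 5*sqrt(2))^2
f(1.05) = 0.11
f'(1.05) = -0.08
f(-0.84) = 2.32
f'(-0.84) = -15.35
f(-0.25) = 0.41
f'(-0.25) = -0.66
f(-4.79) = 0.21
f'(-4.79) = 0.22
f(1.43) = 0.08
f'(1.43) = -0.05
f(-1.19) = -2.24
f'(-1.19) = -10.85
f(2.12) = 0.06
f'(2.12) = -0.03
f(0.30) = 0.20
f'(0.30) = -0.21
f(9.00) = 0.01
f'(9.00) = 0.00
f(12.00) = 0.00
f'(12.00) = 0.00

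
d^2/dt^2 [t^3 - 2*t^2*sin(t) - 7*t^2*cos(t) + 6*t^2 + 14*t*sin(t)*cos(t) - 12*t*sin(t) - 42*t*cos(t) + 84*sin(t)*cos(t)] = 2*t^2*sin(t) + 7*t^2*cos(t) + 40*t*sin(t) - 28*t*sin(2*t) + 34*t*cos(t) + 6*t + 80*sin(t) - 168*sin(2*t) - 38*cos(t) + 28*cos(2*t) + 12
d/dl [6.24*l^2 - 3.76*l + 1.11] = 12.48*l - 3.76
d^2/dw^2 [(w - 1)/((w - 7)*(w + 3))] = 2*(w^3 - 3*w^2 + 75*w - 121)/(w^6 - 12*w^5 - 15*w^4 + 440*w^3 + 315*w^2 - 5292*w - 9261)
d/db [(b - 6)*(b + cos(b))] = b + (6 - b)*(sin(b) - 1) + cos(b)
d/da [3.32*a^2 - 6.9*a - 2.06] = 6.64*a - 6.9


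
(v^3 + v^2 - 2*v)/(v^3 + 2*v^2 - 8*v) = (v^2 + v - 2)/(v^2 + 2*v - 8)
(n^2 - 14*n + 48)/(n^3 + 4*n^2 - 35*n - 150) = (n - 8)/(n^2 + 10*n + 25)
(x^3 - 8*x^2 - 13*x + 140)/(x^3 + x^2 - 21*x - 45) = (x^2 - 3*x - 28)/(x^2 + 6*x + 9)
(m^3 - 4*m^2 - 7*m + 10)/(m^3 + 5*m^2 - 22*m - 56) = (m^2 - 6*m + 5)/(m^2 + 3*m - 28)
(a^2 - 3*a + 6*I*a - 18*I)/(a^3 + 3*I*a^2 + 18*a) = (a - 3)/(a*(a - 3*I))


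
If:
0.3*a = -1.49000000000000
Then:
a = -4.97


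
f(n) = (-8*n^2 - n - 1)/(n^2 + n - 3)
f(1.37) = -70.41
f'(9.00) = -0.01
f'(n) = (-16*n - 1)/(n^2 + n - 3) + (-2*n - 1)*(-8*n^2 - n - 1)/(n^2 + n - 3)^2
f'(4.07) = 0.29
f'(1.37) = 973.79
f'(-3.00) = -23.22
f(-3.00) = -23.33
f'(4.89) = 0.12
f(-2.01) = 32.28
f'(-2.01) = -132.65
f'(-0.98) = -5.67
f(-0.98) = 2.55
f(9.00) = -7.56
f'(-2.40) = -1206.17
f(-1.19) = 4.02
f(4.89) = -7.64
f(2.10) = -10.93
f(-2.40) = -124.11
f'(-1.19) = -8.50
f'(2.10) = 6.34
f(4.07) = -7.80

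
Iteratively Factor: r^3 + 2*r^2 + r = (r)*(r^2 + 2*r + 1) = r*(r + 1)*(r + 1)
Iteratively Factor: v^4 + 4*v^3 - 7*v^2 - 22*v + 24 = (v + 3)*(v^3 + v^2 - 10*v + 8) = (v - 2)*(v + 3)*(v^2 + 3*v - 4) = (v - 2)*(v - 1)*(v + 3)*(v + 4)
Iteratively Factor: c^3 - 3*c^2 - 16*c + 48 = (c + 4)*(c^2 - 7*c + 12) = (c - 3)*(c + 4)*(c - 4)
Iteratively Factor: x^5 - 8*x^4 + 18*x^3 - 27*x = (x - 3)*(x^4 - 5*x^3 + 3*x^2 + 9*x) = (x - 3)*(x + 1)*(x^3 - 6*x^2 + 9*x) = x*(x - 3)*(x + 1)*(x^2 - 6*x + 9) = x*(x - 3)^2*(x + 1)*(x - 3)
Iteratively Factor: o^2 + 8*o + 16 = (o + 4)*(o + 4)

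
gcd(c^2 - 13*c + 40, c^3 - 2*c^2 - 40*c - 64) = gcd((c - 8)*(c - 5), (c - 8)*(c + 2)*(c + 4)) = c - 8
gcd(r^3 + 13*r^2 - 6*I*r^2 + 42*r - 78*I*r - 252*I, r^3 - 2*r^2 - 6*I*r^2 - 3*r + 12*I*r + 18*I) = r - 6*I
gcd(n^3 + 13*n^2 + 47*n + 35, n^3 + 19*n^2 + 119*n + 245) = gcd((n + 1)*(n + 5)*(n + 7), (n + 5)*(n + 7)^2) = n^2 + 12*n + 35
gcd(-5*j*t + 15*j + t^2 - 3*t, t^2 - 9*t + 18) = t - 3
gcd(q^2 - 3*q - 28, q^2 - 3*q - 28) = q^2 - 3*q - 28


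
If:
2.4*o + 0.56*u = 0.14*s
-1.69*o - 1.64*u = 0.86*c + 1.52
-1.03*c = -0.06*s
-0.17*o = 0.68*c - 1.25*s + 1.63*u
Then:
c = -0.08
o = 0.16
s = -1.40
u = -1.05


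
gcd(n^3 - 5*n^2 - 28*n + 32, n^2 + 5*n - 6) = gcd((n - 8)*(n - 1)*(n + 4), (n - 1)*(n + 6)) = n - 1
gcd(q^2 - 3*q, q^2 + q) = q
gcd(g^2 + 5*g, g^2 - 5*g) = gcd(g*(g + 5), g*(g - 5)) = g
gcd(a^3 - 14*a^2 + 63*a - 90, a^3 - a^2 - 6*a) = a - 3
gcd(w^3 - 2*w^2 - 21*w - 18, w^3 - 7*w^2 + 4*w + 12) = w^2 - 5*w - 6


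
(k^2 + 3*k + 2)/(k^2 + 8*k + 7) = (k + 2)/(k + 7)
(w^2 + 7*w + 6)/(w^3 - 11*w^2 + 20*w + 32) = (w + 6)/(w^2 - 12*w + 32)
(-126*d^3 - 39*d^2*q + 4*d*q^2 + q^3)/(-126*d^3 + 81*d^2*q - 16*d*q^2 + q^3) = (21*d^2 + 10*d*q + q^2)/(21*d^2 - 10*d*q + q^2)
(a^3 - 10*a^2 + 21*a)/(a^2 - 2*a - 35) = a*(a - 3)/(a + 5)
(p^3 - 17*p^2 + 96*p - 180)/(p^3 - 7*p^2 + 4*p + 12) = (p^2 - 11*p + 30)/(p^2 - p - 2)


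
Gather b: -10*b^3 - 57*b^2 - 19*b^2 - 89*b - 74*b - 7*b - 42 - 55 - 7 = -10*b^3 - 76*b^2 - 170*b - 104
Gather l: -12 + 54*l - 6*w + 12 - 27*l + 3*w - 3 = 27*l - 3*w - 3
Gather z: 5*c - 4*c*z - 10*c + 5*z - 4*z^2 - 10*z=-5*c - 4*z^2 + z*(-4*c - 5)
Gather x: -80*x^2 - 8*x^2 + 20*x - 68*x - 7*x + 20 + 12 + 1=-88*x^2 - 55*x + 33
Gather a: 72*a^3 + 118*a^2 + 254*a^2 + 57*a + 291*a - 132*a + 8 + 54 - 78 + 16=72*a^3 + 372*a^2 + 216*a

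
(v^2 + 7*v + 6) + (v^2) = 2*v^2 + 7*v + 6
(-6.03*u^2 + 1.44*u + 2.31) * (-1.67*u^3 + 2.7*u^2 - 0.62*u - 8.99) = 10.0701*u^5 - 18.6858*u^4 + 3.7689*u^3 + 59.5539*u^2 - 14.3778*u - 20.7669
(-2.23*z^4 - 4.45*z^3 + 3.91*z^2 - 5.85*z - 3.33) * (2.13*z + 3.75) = -4.7499*z^5 - 17.841*z^4 - 8.3592*z^3 + 2.202*z^2 - 29.0304*z - 12.4875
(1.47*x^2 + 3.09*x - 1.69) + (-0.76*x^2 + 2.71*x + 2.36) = 0.71*x^2 + 5.8*x + 0.67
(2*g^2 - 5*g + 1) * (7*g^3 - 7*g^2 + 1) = 14*g^5 - 49*g^4 + 42*g^3 - 5*g^2 - 5*g + 1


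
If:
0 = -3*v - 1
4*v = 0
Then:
No Solution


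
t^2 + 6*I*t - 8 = (t + 2*I)*(t + 4*I)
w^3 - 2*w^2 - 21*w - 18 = (w - 6)*(w + 1)*(w + 3)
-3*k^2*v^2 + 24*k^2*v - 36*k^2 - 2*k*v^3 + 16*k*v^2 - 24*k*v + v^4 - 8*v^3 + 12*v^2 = (-3*k + v)*(k + v)*(v - 6)*(v - 2)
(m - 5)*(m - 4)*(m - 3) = m^3 - 12*m^2 + 47*m - 60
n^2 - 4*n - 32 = (n - 8)*(n + 4)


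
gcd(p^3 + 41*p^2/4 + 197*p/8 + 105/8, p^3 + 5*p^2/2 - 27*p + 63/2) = p + 7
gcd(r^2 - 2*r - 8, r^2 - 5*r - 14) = r + 2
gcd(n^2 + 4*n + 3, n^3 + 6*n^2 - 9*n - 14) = n + 1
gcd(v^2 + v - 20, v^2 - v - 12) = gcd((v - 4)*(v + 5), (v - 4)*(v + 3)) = v - 4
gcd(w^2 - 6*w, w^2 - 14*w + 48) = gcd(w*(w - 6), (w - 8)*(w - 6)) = w - 6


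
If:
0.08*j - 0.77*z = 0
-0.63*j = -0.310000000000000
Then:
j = 0.49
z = 0.05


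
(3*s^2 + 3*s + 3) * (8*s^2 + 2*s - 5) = 24*s^4 + 30*s^3 + 15*s^2 - 9*s - 15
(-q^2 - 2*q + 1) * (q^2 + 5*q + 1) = -q^4 - 7*q^3 - 10*q^2 + 3*q + 1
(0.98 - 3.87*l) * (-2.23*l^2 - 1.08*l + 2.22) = 8.6301*l^3 + 1.9942*l^2 - 9.6498*l + 2.1756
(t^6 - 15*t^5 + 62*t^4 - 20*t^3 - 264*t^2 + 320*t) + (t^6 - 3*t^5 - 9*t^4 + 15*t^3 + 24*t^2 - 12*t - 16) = 2*t^6 - 18*t^5 + 53*t^4 - 5*t^3 - 240*t^2 + 308*t - 16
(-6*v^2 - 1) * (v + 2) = -6*v^3 - 12*v^2 - v - 2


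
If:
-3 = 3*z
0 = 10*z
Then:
No Solution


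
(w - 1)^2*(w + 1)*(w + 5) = w^4 + 4*w^3 - 6*w^2 - 4*w + 5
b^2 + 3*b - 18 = (b - 3)*(b + 6)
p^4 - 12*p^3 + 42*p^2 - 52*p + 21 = (p - 7)*(p - 3)*(p - 1)^2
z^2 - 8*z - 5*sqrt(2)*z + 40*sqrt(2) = (z - 8)*(z - 5*sqrt(2))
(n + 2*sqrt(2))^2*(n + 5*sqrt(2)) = n^3 + 9*sqrt(2)*n^2 + 48*n + 40*sqrt(2)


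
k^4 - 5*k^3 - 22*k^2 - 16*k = k*(k - 8)*(k + 1)*(k + 2)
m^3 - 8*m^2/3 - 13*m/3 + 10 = (m - 3)*(m - 5/3)*(m + 2)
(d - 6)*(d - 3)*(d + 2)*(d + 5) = d^4 - 2*d^3 - 35*d^2 + 36*d + 180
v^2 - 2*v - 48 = (v - 8)*(v + 6)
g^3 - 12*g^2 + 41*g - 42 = (g - 7)*(g - 3)*(g - 2)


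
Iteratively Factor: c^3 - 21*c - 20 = (c + 1)*(c^2 - c - 20) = (c + 1)*(c + 4)*(c - 5)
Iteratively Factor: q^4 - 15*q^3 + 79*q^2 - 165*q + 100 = (q - 1)*(q^3 - 14*q^2 + 65*q - 100) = (q - 5)*(q - 1)*(q^2 - 9*q + 20) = (q - 5)^2*(q - 1)*(q - 4)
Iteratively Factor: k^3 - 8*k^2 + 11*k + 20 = (k - 5)*(k^2 - 3*k - 4) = (k - 5)*(k - 4)*(k + 1)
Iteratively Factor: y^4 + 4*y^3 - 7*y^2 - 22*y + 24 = (y + 4)*(y^3 - 7*y + 6) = (y - 2)*(y + 4)*(y^2 + 2*y - 3) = (y - 2)*(y - 1)*(y + 4)*(y + 3)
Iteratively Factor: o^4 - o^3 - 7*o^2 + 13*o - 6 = (o - 2)*(o^3 + o^2 - 5*o + 3) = (o - 2)*(o - 1)*(o^2 + 2*o - 3) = (o - 2)*(o - 1)^2*(o + 3)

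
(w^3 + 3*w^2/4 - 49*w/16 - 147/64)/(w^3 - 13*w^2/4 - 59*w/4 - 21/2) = (w^2 - w - 21/16)/(w^2 - 5*w - 6)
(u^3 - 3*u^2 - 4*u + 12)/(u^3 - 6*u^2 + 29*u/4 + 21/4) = 4*(u^2 - 4)/(4*u^2 - 12*u - 7)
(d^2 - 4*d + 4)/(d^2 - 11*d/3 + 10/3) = 3*(d - 2)/(3*d - 5)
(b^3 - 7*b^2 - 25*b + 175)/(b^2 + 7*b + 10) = (b^2 - 12*b + 35)/(b + 2)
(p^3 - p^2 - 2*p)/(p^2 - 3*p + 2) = p*(p + 1)/(p - 1)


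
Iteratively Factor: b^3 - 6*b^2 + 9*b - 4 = (b - 1)*(b^2 - 5*b + 4) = (b - 4)*(b - 1)*(b - 1)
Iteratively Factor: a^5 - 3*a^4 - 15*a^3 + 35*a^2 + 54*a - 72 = (a - 3)*(a^4 - 15*a^2 - 10*a + 24) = (a - 4)*(a - 3)*(a^3 + 4*a^2 + a - 6) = (a - 4)*(a - 3)*(a - 1)*(a^2 + 5*a + 6) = (a - 4)*(a - 3)*(a - 1)*(a + 2)*(a + 3)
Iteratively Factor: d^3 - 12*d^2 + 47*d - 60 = (d - 5)*(d^2 - 7*d + 12) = (d - 5)*(d - 3)*(d - 4)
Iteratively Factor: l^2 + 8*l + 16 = (l + 4)*(l + 4)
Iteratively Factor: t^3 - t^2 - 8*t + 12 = (t - 2)*(t^2 + t - 6) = (t - 2)^2*(t + 3)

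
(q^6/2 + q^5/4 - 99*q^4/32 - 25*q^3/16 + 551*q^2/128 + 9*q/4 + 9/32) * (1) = q^6/2 + q^5/4 - 99*q^4/32 - 25*q^3/16 + 551*q^2/128 + 9*q/4 + 9/32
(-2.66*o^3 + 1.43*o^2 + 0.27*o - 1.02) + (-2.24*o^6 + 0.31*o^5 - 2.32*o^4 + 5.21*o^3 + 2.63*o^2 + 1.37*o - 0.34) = -2.24*o^6 + 0.31*o^5 - 2.32*o^4 + 2.55*o^3 + 4.06*o^2 + 1.64*o - 1.36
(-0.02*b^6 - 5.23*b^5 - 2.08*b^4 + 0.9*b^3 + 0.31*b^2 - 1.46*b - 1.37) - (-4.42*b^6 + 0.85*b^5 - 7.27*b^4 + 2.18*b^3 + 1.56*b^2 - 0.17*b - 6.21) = 4.4*b^6 - 6.08*b^5 + 5.19*b^4 - 1.28*b^3 - 1.25*b^2 - 1.29*b + 4.84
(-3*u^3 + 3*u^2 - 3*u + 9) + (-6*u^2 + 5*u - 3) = -3*u^3 - 3*u^2 + 2*u + 6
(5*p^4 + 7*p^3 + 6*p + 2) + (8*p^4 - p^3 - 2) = 13*p^4 + 6*p^3 + 6*p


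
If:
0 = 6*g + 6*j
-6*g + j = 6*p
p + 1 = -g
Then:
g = 6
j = -6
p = -7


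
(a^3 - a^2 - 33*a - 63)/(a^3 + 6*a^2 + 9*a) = (a - 7)/a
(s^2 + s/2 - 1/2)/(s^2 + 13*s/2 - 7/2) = (s + 1)/(s + 7)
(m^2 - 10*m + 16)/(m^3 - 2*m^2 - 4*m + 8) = (m - 8)/(m^2 - 4)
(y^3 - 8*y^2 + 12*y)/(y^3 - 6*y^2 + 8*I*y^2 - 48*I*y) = (y - 2)/(y + 8*I)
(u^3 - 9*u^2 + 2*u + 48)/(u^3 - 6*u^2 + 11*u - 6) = (u^2 - 6*u - 16)/(u^2 - 3*u + 2)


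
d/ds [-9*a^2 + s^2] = 2*s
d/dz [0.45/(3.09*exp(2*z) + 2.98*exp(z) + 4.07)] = (-2.781*exp(z) - 1.341)*exp(z)/(3.09*exp(2*z) + 2.98*exp(z) + 4.07)^2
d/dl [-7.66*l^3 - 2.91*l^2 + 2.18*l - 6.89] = -22.98*l^2 - 5.82*l + 2.18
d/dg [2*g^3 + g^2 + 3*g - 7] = 6*g^2 + 2*g + 3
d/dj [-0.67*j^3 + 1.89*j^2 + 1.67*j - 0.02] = -2.01*j^2 + 3.78*j + 1.67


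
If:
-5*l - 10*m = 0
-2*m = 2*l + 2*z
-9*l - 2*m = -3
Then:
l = 3/8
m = -3/16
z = -3/16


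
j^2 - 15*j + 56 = (j - 8)*(j - 7)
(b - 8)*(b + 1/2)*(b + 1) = b^3 - 13*b^2/2 - 23*b/2 - 4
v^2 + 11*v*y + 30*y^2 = (v + 5*y)*(v + 6*y)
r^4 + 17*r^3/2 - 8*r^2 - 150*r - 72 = (r - 4)*(r + 1/2)*(r + 6)^2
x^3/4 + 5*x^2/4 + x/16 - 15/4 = (x/4 + 1)*(x - 3/2)*(x + 5/2)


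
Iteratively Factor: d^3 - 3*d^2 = (d)*(d^2 - 3*d) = d^2*(d - 3)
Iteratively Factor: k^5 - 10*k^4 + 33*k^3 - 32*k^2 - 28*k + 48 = (k - 2)*(k^4 - 8*k^3 + 17*k^2 + 2*k - 24) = (k - 4)*(k - 2)*(k^3 - 4*k^2 + k + 6) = (k - 4)*(k - 2)^2*(k^2 - 2*k - 3) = (k - 4)*(k - 2)^2*(k + 1)*(k - 3)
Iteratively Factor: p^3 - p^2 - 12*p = (p - 4)*(p^2 + 3*p) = p*(p - 4)*(p + 3)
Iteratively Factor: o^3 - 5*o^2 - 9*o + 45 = (o + 3)*(o^2 - 8*o + 15) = (o - 5)*(o + 3)*(o - 3)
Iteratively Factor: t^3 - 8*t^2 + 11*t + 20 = (t + 1)*(t^2 - 9*t + 20) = (t - 4)*(t + 1)*(t - 5)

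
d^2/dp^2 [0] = 0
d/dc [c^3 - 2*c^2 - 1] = c*(3*c - 4)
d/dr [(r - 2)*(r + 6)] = 2*r + 4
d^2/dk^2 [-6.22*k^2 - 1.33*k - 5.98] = -12.4400000000000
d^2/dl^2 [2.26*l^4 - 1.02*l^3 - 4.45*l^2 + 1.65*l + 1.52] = 27.12*l^2 - 6.12*l - 8.9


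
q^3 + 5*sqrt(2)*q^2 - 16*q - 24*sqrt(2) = (q - 2*sqrt(2))*(q + sqrt(2))*(q + 6*sqrt(2))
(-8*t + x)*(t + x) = -8*t^2 - 7*t*x + x^2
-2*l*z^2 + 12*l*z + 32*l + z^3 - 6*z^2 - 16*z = (-2*l + z)*(z - 8)*(z + 2)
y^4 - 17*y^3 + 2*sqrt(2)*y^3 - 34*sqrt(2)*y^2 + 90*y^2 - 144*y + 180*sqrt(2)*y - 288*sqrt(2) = (y - 8)*(y - 6)*(y - 3)*(y + 2*sqrt(2))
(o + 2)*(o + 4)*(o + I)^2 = o^4 + 6*o^3 + 2*I*o^3 + 7*o^2 + 12*I*o^2 - 6*o + 16*I*o - 8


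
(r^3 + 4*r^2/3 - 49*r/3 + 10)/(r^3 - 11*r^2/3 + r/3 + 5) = (3*r^2 + 13*r - 10)/(3*r^2 - 2*r - 5)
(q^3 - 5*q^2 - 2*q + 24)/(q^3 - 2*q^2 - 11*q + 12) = (q^2 - q - 6)/(q^2 + 2*q - 3)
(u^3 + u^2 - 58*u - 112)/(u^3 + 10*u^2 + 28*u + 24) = (u^2 - u - 56)/(u^2 + 8*u + 12)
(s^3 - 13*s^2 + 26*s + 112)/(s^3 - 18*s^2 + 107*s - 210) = (s^2 - 6*s - 16)/(s^2 - 11*s + 30)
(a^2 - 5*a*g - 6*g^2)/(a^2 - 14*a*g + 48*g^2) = (a + g)/(a - 8*g)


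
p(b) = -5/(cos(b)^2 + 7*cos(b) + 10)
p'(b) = -5*(2*sin(b)*cos(b) + 7*sin(b))/(cos(b)^2 + 7*cos(b) + 10)^2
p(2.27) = -0.85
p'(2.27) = -0.63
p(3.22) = -1.25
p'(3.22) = 0.12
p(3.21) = -1.25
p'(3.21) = 0.11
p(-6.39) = -0.28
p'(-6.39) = 0.01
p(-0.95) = -0.35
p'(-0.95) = 0.16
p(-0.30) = -0.28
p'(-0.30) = 0.04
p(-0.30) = -0.28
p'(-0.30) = 0.04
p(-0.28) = -0.28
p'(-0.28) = 0.04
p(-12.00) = -0.30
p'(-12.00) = -0.08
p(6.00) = -0.28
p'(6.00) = 0.04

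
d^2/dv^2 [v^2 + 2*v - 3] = 2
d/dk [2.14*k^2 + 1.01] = 4.28*k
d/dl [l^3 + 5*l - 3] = 3*l^2 + 5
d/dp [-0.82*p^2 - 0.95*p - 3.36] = -1.64*p - 0.95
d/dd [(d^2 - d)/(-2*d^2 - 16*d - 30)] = 3*(-3*d^2 - 10*d + 5)/(2*(d^4 + 16*d^3 + 94*d^2 + 240*d + 225))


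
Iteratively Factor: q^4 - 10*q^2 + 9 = (q - 3)*(q^3 + 3*q^2 - q - 3) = (q - 3)*(q - 1)*(q^2 + 4*q + 3) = (q - 3)*(q - 1)*(q + 1)*(q + 3)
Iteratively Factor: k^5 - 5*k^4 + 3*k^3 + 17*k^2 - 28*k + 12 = (k - 2)*(k^4 - 3*k^3 - 3*k^2 + 11*k - 6) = (k - 2)*(k - 1)*(k^3 - 2*k^2 - 5*k + 6) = (k - 2)*(k - 1)^2*(k^2 - k - 6) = (k - 2)*(k - 1)^2*(k + 2)*(k - 3)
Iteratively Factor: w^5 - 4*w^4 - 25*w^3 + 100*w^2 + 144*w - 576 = (w - 4)*(w^4 - 25*w^2 + 144) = (w - 4)*(w - 3)*(w^3 + 3*w^2 - 16*w - 48) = (w - 4)^2*(w - 3)*(w^2 + 7*w + 12) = (w - 4)^2*(w - 3)*(w + 4)*(w + 3)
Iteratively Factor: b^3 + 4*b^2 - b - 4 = (b - 1)*(b^2 + 5*b + 4) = (b - 1)*(b + 4)*(b + 1)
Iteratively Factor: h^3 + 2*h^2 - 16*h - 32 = (h - 4)*(h^2 + 6*h + 8) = (h - 4)*(h + 4)*(h + 2)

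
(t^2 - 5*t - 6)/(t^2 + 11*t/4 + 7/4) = 4*(t - 6)/(4*t + 7)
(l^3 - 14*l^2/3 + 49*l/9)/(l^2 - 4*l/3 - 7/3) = l*(3*l - 7)/(3*(l + 1))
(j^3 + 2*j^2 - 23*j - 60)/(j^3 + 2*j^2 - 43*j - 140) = (j^2 - 2*j - 15)/(j^2 - 2*j - 35)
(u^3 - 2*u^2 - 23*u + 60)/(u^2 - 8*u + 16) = (u^2 + 2*u - 15)/(u - 4)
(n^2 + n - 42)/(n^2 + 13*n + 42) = (n - 6)/(n + 6)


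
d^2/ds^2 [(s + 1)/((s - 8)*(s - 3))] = 2*(s^3 + 3*s^2 - 105*s + 361)/(s^6 - 33*s^5 + 435*s^4 - 2915*s^3 + 10440*s^2 - 19008*s + 13824)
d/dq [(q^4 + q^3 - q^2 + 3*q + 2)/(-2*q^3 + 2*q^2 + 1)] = (-2*q^6 + 4*q^5 + 16*q^3 + 9*q^2 - 10*q + 3)/(4*q^6 - 8*q^5 + 4*q^4 - 4*q^3 + 4*q^2 + 1)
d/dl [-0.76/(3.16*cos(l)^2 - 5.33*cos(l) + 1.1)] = (4.0508 - 4.8032*cos(l))*sin(l)/(3.16*cos(l)^2 - 5.33*cos(l) + 1.1)^2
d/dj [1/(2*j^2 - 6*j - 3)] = 2*(3 - 2*j)/(-2*j^2 + 6*j + 3)^2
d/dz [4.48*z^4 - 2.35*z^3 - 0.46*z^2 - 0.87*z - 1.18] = 17.92*z^3 - 7.05*z^2 - 0.92*z - 0.87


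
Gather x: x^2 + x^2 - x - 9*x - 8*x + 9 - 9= 2*x^2 - 18*x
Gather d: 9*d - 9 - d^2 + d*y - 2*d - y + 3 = -d^2 + d*(y + 7) - y - 6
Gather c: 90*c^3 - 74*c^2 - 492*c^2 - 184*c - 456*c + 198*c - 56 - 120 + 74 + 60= 90*c^3 - 566*c^2 - 442*c - 42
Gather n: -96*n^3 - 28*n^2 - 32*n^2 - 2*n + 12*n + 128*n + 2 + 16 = -96*n^3 - 60*n^2 + 138*n + 18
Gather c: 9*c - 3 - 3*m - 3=9*c - 3*m - 6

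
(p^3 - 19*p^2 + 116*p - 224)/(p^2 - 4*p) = p - 15 + 56/p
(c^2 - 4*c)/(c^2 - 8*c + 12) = c*(c - 4)/(c^2 - 8*c + 12)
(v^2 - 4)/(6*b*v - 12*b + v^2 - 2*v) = (v + 2)/(6*b + v)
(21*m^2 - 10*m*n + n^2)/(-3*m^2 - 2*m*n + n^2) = (-7*m + n)/(m + n)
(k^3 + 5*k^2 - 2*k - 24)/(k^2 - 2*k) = k + 7 + 12/k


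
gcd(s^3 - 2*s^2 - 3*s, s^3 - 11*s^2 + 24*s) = s^2 - 3*s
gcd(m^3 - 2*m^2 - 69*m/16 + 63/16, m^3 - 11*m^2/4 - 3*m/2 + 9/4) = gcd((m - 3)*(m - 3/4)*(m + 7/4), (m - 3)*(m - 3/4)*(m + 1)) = m^2 - 15*m/4 + 9/4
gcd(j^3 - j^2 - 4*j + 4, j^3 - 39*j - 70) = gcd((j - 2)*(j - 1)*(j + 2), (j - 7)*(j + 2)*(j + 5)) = j + 2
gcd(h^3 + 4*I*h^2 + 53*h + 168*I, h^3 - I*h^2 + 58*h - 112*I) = h^2 + I*h + 56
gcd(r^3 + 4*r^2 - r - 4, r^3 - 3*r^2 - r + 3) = r^2 - 1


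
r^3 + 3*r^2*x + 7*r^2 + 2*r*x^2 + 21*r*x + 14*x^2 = (r + 7)*(r + x)*(r + 2*x)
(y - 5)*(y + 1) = y^2 - 4*y - 5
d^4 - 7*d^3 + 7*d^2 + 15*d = d*(d - 5)*(d - 3)*(d + 1)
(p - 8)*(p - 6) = p^2 - 14*p + 48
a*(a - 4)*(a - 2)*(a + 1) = a^4 - 5*a^3 + 2*a^2 + 8*a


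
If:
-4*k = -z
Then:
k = z/4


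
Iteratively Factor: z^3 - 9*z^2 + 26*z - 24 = (z - 4)*(z^2 - 5*z + 6) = (z - 4)*(z - 2)*(z - 3)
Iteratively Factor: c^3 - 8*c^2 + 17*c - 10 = (c - 5)*(c^2 - 3*c + 2) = (c - 5)*(c - 1)*(c - 2)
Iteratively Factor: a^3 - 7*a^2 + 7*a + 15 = (a - 5)*(a^2 - 2*a - 3) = (a - 5)*(a - 3)*(a + 1)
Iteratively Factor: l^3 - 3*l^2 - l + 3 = (l - 3)*(l^2 - 1) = (l - 3)*(l - 1)*(l + 1)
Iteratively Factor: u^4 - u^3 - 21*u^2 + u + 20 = (u + 1)*(u^3 - 2*u^2 - 19*u + 20) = (u + 1)*(u + 4)*(u^2 - 6*u + 5) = (u - 5)*(u + 1)*(u + 4)*(u - 1)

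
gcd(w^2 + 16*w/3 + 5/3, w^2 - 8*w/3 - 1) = w + 1/3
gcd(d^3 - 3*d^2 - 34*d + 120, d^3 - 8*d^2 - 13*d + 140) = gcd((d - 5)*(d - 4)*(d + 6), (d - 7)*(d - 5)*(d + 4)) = d - 5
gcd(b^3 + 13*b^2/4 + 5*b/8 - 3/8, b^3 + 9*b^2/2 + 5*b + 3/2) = b^2 + 7*b/2 + 3/2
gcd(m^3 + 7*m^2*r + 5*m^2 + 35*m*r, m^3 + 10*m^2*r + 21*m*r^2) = m^2 + 7*m*r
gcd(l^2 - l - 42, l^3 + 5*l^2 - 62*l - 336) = l + 6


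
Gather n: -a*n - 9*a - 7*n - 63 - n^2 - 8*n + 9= -9*a - n^2 + n*(-a - 15) - 54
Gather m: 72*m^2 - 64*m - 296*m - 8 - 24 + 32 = 72*m^2 - 360*m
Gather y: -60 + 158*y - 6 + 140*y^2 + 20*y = 140*y^2 + 178*y - 66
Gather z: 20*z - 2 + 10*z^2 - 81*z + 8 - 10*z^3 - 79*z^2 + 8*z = -10*z^3 - 69*z^2 - 53*z + 6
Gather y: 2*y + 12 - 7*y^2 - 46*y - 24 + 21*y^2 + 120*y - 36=14*y^2 + 76*y - 48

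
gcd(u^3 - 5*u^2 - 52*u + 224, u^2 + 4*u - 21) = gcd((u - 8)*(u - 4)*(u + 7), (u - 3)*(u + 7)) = u + 7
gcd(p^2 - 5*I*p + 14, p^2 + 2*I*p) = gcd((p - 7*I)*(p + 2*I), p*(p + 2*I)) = p + 2*I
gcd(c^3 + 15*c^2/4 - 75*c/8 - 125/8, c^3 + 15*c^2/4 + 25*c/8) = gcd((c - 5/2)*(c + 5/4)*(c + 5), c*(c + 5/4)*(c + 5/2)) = c + 5/4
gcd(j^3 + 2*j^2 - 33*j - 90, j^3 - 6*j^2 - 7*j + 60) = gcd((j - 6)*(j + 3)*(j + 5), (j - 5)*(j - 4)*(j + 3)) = j + 3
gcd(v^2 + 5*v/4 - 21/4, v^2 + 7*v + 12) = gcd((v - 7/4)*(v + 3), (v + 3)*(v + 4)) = v + 3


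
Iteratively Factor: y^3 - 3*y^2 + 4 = (y - 2)*(y^2 - y - 2) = (y - 2)^2*(y + 1)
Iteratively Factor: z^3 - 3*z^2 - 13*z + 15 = (z + 3)*(z^2 - 6*z + 5) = (z - 5)*(z + 3)*(z - 1)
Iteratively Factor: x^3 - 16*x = (x + 4)*(x^2 - 4*x) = x*(x + 4)*(x - 4)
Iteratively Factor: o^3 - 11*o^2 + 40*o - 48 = (o - 4)*(o^2 - 7*o + 12) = (o - 4)^2*(o - 3)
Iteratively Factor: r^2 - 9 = (r - 3)*(r + 3)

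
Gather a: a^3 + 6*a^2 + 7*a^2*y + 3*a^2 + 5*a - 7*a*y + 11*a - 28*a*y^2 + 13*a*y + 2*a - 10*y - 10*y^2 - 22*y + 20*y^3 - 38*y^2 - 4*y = a^3 + a^2*(7*y + 9) + a*(-28*y^2 + 6*y + 18) + 20*y^3 - 48*y^2 - 36*y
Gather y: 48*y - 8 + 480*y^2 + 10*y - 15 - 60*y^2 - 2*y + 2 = 420*y^2 + 56*y - 21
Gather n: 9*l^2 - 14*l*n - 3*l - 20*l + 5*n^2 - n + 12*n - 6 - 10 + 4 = 9*l^2 - 23*l + 5*n^2 + n*(11 - 14*l) - 12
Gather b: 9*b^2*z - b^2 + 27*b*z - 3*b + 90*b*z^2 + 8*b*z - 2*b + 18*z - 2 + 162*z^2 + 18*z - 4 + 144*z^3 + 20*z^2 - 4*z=b^2*(9*z - 1) + b*(90*z^2 + 35*z - 5) + 144*z^3 + 182*z^2 + 32*z - 6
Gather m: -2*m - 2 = -2*m - 2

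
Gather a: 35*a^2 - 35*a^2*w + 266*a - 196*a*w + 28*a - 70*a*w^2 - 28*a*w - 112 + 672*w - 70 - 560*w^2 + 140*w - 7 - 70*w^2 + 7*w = a^2*(35 - 35*w) + a*(-70*w^2 - 224*w + 294) - 630*w^2 + 819*w - 189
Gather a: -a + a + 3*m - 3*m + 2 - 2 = 0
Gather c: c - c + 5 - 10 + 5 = 0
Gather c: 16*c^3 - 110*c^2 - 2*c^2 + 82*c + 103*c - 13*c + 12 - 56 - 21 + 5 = 16*c^3 - 112*c^2 + 172*c - 60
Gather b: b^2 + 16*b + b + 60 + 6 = b^2 + 17*b + 66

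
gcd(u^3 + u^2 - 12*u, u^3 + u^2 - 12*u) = u^3 + u^2 - 12*u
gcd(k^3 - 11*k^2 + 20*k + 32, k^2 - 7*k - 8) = k^2 - 7*k - 8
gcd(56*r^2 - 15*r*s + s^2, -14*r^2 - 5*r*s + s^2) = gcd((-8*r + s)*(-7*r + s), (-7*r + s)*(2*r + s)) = 7*r - s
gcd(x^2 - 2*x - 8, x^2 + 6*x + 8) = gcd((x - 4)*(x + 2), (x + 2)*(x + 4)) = x + 2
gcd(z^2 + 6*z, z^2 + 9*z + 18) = z + 6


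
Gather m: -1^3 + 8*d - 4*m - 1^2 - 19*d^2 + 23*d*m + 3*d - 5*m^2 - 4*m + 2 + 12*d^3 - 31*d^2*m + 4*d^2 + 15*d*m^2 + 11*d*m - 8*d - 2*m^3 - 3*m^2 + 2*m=12*d^3 - 15*d^2 + 3*d - 2*m^3 + m^2*(15*d - 8) + m*(-31*d^2 + 34*d - 6)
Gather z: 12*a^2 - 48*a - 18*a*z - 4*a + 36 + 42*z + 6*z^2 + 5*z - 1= 12*a^2 - 52*a + 6*z^2 + z*(47 - 18*a) + 35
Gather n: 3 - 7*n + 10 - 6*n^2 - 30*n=-6*n^2 - 37*n + 13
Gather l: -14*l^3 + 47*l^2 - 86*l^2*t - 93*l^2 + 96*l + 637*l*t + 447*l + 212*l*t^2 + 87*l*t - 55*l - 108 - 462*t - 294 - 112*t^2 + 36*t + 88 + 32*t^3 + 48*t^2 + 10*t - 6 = -14*l^3 + l^2*(-86*t - 46) + l*(212*t^2 + 724*t + 488) + 32*t^3 - 64*t^2 - 416*t - 320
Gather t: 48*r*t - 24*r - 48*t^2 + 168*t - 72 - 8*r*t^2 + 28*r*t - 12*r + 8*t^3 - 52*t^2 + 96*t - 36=-36*r + 8*t^3 + t^2*(-8*r - 100) + t*(76*r + 264) - 108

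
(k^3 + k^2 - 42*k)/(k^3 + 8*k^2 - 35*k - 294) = k/(k + 7)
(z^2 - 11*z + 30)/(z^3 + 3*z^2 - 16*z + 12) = (z^2 - 11*z + 30)/(z^3 + 3*z^2 - 16*z + 12)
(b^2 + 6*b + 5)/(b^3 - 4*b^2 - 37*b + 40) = (b + 1)/(b^2 - 9*b + 8)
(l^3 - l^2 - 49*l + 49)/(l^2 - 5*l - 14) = (l^2 + 6*l - 7)/(l + 2)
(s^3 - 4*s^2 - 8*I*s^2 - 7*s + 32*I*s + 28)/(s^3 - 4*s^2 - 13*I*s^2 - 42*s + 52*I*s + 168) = (s - I)/(s - 6*I)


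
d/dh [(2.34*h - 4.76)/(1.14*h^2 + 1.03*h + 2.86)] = (-2.6676*h^2 + 10.8528*h + 11.5952)/(1.2996*h^4 + 2.3484*h^3 + 7.5817*h^2 + 5.8916*h + 8.1796)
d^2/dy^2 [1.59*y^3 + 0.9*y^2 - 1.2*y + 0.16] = 9.54*y + 1.8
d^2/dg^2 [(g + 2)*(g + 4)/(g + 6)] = 16/(g^3 + 18*g^2 + 108*g + 216)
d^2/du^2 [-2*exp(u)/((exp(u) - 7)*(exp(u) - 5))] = 2*(-exp(4*u) - 12*exp(3*u) + 210*exp(2*u) - 420*exp(u) - 1225)*exp(u)/(exp(6*u) - 36*exp(5*u) + 537*exp(4*u) - 4248*exp(3*u) + 18795*exp(2*u) - 44100*exp(u) + 42875)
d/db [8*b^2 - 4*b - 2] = 16*b - 4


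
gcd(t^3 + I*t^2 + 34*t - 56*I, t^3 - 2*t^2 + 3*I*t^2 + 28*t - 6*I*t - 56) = t^2 + 3*I*t + 28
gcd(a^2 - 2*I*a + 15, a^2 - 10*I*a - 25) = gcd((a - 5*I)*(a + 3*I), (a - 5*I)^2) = a - 5*I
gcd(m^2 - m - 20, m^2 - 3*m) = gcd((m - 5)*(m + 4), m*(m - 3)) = 1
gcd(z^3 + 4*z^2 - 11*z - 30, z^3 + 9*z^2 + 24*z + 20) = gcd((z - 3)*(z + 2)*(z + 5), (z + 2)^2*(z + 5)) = z^2 + 7*z + 10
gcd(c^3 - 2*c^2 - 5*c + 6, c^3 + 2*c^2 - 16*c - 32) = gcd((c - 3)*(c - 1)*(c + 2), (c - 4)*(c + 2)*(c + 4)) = c + 2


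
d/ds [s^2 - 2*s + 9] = 2*s - 2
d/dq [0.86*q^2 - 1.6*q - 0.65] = 1.72*q - 1.6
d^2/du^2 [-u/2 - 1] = 0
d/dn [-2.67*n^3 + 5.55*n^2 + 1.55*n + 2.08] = -8.01*n^2 + 11.1*n + 1.55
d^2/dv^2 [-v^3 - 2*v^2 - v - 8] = -6*v - 4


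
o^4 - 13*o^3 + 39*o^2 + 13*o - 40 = (o - 8)*(o - 5)*(o - 1)*(o + 1)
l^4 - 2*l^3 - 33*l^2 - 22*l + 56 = (l - 7)*(l - 1)*(l + 2)*(l + 4)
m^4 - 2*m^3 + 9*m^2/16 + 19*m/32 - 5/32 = (m - 5/4)*(m - 1)*(m - 1/4)*(m + 1/2)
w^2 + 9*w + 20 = (w + 4)*(w + 5)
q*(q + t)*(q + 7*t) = q^3 + 8*q^2*t + 7*q*t^2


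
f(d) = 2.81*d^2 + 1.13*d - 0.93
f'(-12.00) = -66.31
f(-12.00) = 390.15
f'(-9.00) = -49.45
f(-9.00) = 216.51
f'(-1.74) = -8.65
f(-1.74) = 5.61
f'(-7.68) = -42.03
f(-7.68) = 156.13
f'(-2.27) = -11.63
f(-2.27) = 10.98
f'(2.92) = 17.54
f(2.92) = 26.33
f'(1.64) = 10.35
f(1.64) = 8.48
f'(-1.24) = -5.84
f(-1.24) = 1.99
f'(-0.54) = -1.90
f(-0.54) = -0.72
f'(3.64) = 21.59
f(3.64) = 40.41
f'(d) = 5.62*d + 1.13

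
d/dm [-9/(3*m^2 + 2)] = 54*m/(3*m^2 + 2)^2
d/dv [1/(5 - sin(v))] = cos(v)/(sin(v) - 5)^2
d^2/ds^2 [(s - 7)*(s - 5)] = 2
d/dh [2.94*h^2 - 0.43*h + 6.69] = 5.88*h - 0.43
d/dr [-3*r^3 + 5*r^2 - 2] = r*(10 - 9*r)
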